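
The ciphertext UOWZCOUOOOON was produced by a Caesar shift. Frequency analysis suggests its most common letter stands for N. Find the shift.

1

The most frequent ciphertext letter is O (appears 6 times).
O is position 14; N is position 13.
Shift = 1.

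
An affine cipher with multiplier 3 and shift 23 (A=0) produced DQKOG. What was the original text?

The inverse of 3 mod 26 is 9, since 3·9=27≡1. Apply D(y)=9·(y−23) mod 26:
D(3): 9·(3−23)=-180≡2 → C
Q(16): 9·(16−23)=-63≡15 → P
K(10): 9·(10−23)=-117≡13 → N
O(14): 9·(14−23)=-81≡23 → X
G(6): 9·(6−23)=-153≡3 → D

CPNXD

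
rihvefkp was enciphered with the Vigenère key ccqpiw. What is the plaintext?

Repeat the key across the ciphertext: ccqpiwcc
r(17)−c(2): 15 → p
i(8)−c(2): 6 → g
h(7)−q(16): -9≡17 → r
v(21)−p(15): 6 → g
e(4)−i(8): -4≡22 → w
f(5)−w(22): -17≡9 → j
k(10)−c(2): 8 → i
p(15)−c(2): 13 → n

pgrgwjin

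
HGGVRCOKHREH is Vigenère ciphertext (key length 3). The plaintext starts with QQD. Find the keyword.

RQD

Subtract each crib letter from the matching ciphertext letter (mod 26):
H(7)−Q(16)=-9≡17 → R
G(6)−Q(16)=-10≡16 → Q
G(6)−D(3)=3 → D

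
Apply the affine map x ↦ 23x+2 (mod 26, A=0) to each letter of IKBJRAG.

I(8): 23·8+2=186≡4 → E
K(10): 23·10+2=232≡24 → Y
B(1): 23·1+2=25 → Z
J(9): 23·9+2=209≡1 → B
R(17): 23·17+2=393≡3 → D
A(0): 23·0+2=2 → C
G(6): 23·6+2=140≡10 → K

EYZBDCK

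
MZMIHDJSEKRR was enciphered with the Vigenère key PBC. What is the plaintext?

Repeat the key across the ciphertext: PBCPBCPBCPBC
M(12)−P(15): -3≡23 → X
Z(25)−B(1): 24 → Y
M(12)−C(2): 10 → K
I(8)−P(15): -7≡19 → T
H(7)−B(1): 6 → G
D(3)−C(2): 1 → B
J(9)−P(15): -6≡20 → U
S(18)−B(1): 17 → R
E(4)−C(2): 2 → C
K(10)−P(15): -5≡21 → V
R(17)−B(1): 16 → Q
R(17)−C(2): 15 → P

XYKTGBURCVQP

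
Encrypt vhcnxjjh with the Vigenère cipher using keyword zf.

umbswoim

Repeat the key across the message: zfzfzfzf
v(21)+z(25): 46≡20 → u
h(7)+f(5): 12 → m
c(2)+z(25): 27≡1 → b
n(13)+f(5): 18 → s
x(23)+z(25): 48≡22 → w
j(9)+f(5): 14 → o
j(9)+z(25): 34≡8 → i
h(7)+f(5): 12 → m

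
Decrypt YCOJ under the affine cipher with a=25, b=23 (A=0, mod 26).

ZVJO

The inverse of 25 mod 26 is 25, since 25·25=625≡1. Apply D(y)=25·(y−23) mod 26:
Y(24): 25·(24−23)=25 → Z
C(2): 25·(2−23)=-525≡21 → V
O(14): 25·(14−23)=-225≡9 → J
J(9): 25·(9−23)=-350≡14 → O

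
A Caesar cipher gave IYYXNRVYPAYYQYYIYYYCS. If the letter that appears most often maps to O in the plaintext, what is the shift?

10

The most frequent ciphertext letter is Y (appears 10 times).
Y is position 24; O is position 14.
Shift = 10.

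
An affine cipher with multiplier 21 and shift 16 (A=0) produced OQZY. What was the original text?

QATO

The inverse of 21 mod 26 is 5, since 21·5=105≡1. Apply D(y)=5·(y−16) mod 26:
O(14): 5·(14−16)=-10≡16 → Q
Q(16): 5·(16−16)=0 → A
Z(25): 5·(25−16)=45≡19 → T
Y(24): 5·(24−16)=40≡14 → O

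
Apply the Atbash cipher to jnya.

qmbz

j(9) → q(16)
n(13) → m(12)
y(24) → b(1)
a(0) → z(25)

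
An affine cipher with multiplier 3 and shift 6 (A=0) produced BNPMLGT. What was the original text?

HLDCTAN

The inverse of 3 mod 26 is 9, since 3·9=27≡1. Apply D(y)=9·(y−6) mod 26:
B(1): 9·(1−6)=-45≡7 → H
N(13): 9·(13−6)=63≡11 → L
P(15): 9·(15−6)=81≡3 → D
M(12): 9·(12−6)=54≡2 → C
L(11): 9·(11−6)=45≡19 → T
G(6): 9·(6−6)=0 → A
T(19): 9·(19−6)=117≡13 → N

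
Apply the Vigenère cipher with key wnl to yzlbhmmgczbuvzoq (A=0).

Repeat the key across the message: wnlwnlwnlwnlwnlw
y(24)+w(22): 46≡20 → u
z(25)+n(13): 38≡12 → m
l(11)+l(11): 22 → w
b(1)+w(22): 23 → x
h(7)+n(13): 20 → u
m(12)+l(11): 23 → x
m(12)+w(22): 34≡8 → i
g(6)+n(13): 19 → t
c(2)+l(11): 13 → n
z(25)+w(22): 47≡21 → v
b(1)+n(13): 14 → o
u(20)+l(11): 31≡5 → f
v(21)+w(22): 43≡17 → r
z(25)+n(13): 38≡12 → m
o(14)+l(11): 25 → z
q(16)+w(22): 38≡12 → m

umwxuxitnvofrmzm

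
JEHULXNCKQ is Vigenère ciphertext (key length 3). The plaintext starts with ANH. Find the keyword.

JRA

Subtract each crib letter from the matching ciphertext letter (mod 26):
J(9)−A(0)=9 → J
E(4)−N(13)=-9≡17 → R
H(7)−H(7)=0 → A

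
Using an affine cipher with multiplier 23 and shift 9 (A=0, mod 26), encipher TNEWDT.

EWXVAE

T(19): 23·19+9=446≡4 → E
N(13): 23·13+9=308≡22 → W
E(4): 23·4+9=101≡23 → X
W(22): 23·22+9=515≡21 → V
D(3): 23·3+9=78≡0 → A
T(19): 23·19+9=446≡4 → E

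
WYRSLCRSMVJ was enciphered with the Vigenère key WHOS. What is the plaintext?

ARDAPVDAQOV

Repeat the key across the ciphertext: WHOSWHOSWHO
W(22)−W(22): 0 → A
Y(24)−H(7): 17 → R
R(17)−O(14): 3 → D
S(18)−S(18): 0 → A
L(11)−W(22): -11≡15 → P
C(2)−H(7): -5≡21 → V
R(17)−O(14): 3 → D
S(18)−S(18): 0 → A
M(12)−W(22): -10≡16 → Q
V(21)−H(7): 14 → O
J(9)−O(14): -5≡21 → V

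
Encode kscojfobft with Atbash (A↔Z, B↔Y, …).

k(10) → p(15)
s(18) → h(7)
c(2) → x(23)
o(14) → l(11)
j(9) → q(16)
f(5) → u(20)
o(14) → l(11)
b(1) → y(24)
f(5) → u(20)
t(19) → g(6)

phxlqulyug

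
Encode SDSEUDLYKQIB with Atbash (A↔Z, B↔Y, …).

HWHVFWOBPJRY

S(18) → H(7)
D(3) → W(22)
S(18) → H(7)
E(4) → V(21)
U(20) → F(5)
D(3) → W(22)
L(11) → O(14)
Y(24) → B(1)
K(10) → P(15)
Q(16) → J(9)
I(8) → R(17)
B(1) → Y(24)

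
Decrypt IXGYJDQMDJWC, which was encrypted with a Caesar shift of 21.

NCLDOIVRIOBH

I(8): 8−21=-13≡13 → N
X(23): 23−21=2 → C
G(6): 6−21=-15≡11 → L
Y(24): 24−21=3 → D
J(9): 9−21=-12≡14 → O
D(3): 3−21=-18≡8 → I
Q(16): 16−21=-5≡21 → V
M(12): 12−21=-9≡17 → R
D(3): 3−21=-18≡8 → I
J(9): 9−21=-12≡14 → O
W(22): 22−21=1 → B
C(2): 2−21=-19≡7 → H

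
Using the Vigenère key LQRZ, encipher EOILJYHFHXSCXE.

Repeat the key across the message: LQRZLQRZLQRZLQ
E(4)+L(11): 15 → P
O(14)+Q(16): 30≡4 → E
I(8)+R(17): 25 → Z
L(11)+Z(25): 36≡10 → K
J(9)+L(11): 20 → U
Y(24)+Q(16): 40≡14 → O
H(7)+R(17): 24 → Y
F(5)+Z(25): 30≡4 → E
H(7)+L(11): 18 → S
X(23)+Q(16): 39≡13 → N
S(18)+R(17): 35≡9 → J
C(2)+Z(25): 27≡1 → B
X(23)+L(11): 34≡8 → I
E(4)+Q(16): 20 → U

PEZKUOYESNJBIU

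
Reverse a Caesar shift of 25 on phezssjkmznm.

p(15): 15−25=-10≡16 → q
h(7): 7−25=-18≡8 → i
e(4): 4−25=-21≡5 → f
z(25): 25−25=0 → a
s(18): 18−25=-7≡19 → t
s(18): 18−25=-7≡19 → t
j(9): 9−25=-16≡10 → k
k(10): 10−25=-15≡11 → l
m(12): 12−25=-13≡13 → n
z(25): 25−25=0 → a
n(13): 13−25=-12≡14 → o
m(12): 12−25=-13≡13 → n

qifattklnaon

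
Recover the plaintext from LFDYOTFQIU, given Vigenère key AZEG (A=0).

LGZSOUBKIV

Repeat the key across the ciphertext: AZEGAZEGAZ
L(11)−A(0): 11 → L
F(5)−Z(25): -20≡6 → G
D(3)−E(4): -1≡25 → Z
Y(24)−G(6): 18 → S
O(14)−A(0): 14 → O
T(19)−Z(25): -6≡20 → U
F(5)−E(4): 1 → B
Q(16)−G(6): 10 → K
I(8)−A(0): 8 → I
U(20)−Z(25): -5≡21 → V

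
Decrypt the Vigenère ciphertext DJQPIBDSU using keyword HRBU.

Repeat the key across the ciphertext: HRBUHRBUH
D(3)−H(7): -4≡22 → W
J(9)−R(17): -8≡18 → S
Q(16)−B(1): 15 → P
P(15)−U(20): -5≡21 → V
I(8)−H(7): 1 → B
B(1)−R(17): -16≡10 → K
D(3)−B(1): 2 → C
S(18)−U(20): -2≡24 → Y
U(20)−H(7): 13 → N

WSPVBKCYN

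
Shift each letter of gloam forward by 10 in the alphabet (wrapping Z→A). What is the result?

qvykw

g(6): 6+10=16 → q
l(11): 11+10=21 → v
o(14): 14+10=24 → y
a(0): 0+10=10 → k
m(12): 12+10=22 → w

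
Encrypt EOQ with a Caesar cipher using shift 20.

E(4): 4+20=24 → Y
O(14): 14+20=34≡8 → I
Q(16): 16+20=36≡10 → K

YIK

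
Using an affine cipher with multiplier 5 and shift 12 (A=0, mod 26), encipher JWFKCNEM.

J(9): 5·9+12=57≡5 → F
W(22): 5·22+12=122≡18 → S
F(5): 5·5+12=37≡11 → L
K(10): 5·10+12=62≡10 → K
C(2): 5·2+12=22 → W
N(13): 5·13+12=77≡25 → Z
E(4): 5·4+12=32≡6 → G
M(12): 5·12+12=72≡20 → U

FSLKWZGU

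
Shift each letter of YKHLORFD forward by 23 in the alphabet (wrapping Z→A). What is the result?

VHEILOCA

Y(24): 24+23=47≡21 → V
K(10): 10+23=33≡7 → H
H(7): 7+23=30≡4 → E
L(11): 11+23=34≡8 → I
O(14): 14+23=37≡11 → L
R(17): 17+23=40≡14 → O
F(5): 5+23=28≡2 → C
D(3): 3+23=26≡0 → A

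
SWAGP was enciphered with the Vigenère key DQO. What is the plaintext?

PGMDZ

Repeat the key across the ciphertext: DQODQ
S(18)−D(3): 15 → P
W(22)−Q(16): 6 → G
A(0)−O(14): -14≡12 → M
G(6)−D(3): 3 → D
P(15)−Q(16): -1≡25 → Z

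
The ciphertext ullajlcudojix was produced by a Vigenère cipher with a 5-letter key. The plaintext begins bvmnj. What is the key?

tqzna

Subtract each crib letter from the matching ciphertext letter (mod 26):
u(20)−b(1)=19 → t
l(11)−v(21)=-10≡16 → q
l(11)−m(12)=-1≡25 → z
a(0)−n(13)=-13≡13 → n
j(9)−j(9)=0 → a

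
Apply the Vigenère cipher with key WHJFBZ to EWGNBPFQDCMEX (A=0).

ADPSCOBXMHNDT

Repeat the key across the message: WHJFBZWHJFBZW
E(4)+W(22): 26≡0 → A
W(22)+H(7): 29≡3 → D
G(6)+J(9): 15 → P
N(13)+F(5): 18 → S
B(1)+B(1): 2 → C
P(15)+Z(25): 40≡14 → O
F(5)+W(22): 27≡1 → B
Q(16)+H(7): 23 → X
D(3)+J(9): 12 → M
C(2)+F(5): 7 → H
M(12)+B(1): 13 → N
E(4)+Z(25): 29≡3 → D
X(23)+W(22): 45≡19 → T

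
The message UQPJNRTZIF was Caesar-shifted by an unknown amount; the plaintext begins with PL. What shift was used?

From the crib: U(20)−P(15)=5, so the shift is 5.

5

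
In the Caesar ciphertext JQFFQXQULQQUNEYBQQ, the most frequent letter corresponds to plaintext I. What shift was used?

The most frequent ciphertext letter is Q (appears 7 times).
Q is position 16; I is position 8.
Shift = 8.

8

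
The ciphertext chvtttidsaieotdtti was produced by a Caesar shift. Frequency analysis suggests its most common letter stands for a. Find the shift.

19

The most frequent ciphertext letter is t (appears 6 times).
t is position 19; a is position 0.
Shift = 19.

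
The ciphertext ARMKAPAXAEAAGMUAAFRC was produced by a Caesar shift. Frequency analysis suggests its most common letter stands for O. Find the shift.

The most frequent ciphertext letter is A (appears 8 times).
A is position 0; O is position 14.
Shift = -14≡12.

12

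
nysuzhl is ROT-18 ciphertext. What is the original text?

n(13): 13−18=-5≡21 → v
y(24): 24−18=6 → g
s(18): 18−18=0 → a
u(20): 20−18=2 → c
z(25): 25−18=7 → h
h(7): 7−18=-11≡15 → p
l(11): 11−18=-7≡19 → t

vgachpt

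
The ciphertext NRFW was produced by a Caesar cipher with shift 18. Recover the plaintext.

VZNE

N(13): 13−18=-5≡21 → V
R(17): 17−18=-1≡25 → Z
F(5): 5−18=-13≡13 → N
W(22): 22−18=4 → E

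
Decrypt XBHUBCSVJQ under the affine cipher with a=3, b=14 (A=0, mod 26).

The inverse of 3 mod 26 is 9, since 3·9=27≡1. Apply D(y)=9·(y−14) mod 26:
X(23): 9·(23−14)=81≡3 → D
B(1): 9·(1−14)=-117≡13 → N
H(7): 9·(7−14)=-63≡15 → P
U(20): 9·(20−14)=54≡2 → C
B(1): 9·(1−14)=-117≡13 → N
C(2): 9·(2−14)=-108≡22 → W
S(18): 9·(18−14)=36≡10 → K
V(21): 9·(21−14)=63≡11 → L
J(9): 9·(9−14)=-45≡7 → H
Q(16): 9·(16−14)=18 → S

DNPCNWKLHS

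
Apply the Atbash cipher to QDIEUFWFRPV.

JWRVFUDUIKE

Q(16) → J(9)
D(3) → W(22)
I(8) → R(17)
E(4) → V(21)
U(20) → F(5)
F(5) → U(20)
W(22) → D(3)
F(5) → U(20)
R(17) → I(8)
P(15) → K(10)
V(21) → E(4)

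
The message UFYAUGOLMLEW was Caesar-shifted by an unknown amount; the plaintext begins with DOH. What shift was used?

From the crib: U(20)−D(3)=17, so the shift is 17.

17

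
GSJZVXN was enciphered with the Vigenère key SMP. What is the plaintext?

OGUHJIV

Repeat the key across the ciphertext: SMPSMPS
G(6)−S(18): -12≡14 → O
S(18)−M(12): 6 → G
J(9)−P(15): -6≡20 → U
Z(25)−S(18): 7 → H
V(21)−M(12): 9 → J
X(23)−P(15): 8 → I
N(13)−S(18): -5≡21 → V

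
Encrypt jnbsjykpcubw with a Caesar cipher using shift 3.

mqevmbnsfxez

j(9): 9+3=12 → m
n(13): 13+3=16 → q
b(1): 1+3=4 → e
s(18): 18+3=21 → v
j(9): 9+3=12 → m
y(24): 24+3=27≡1 → b
k(10): 10+3=13 → n
p(15): 15+3=18 → s
c(2): 2+3=5 → f
u(20): 20+3=23 → x
b(1): 1+3=4 → e
w(22): 22+3=25 → z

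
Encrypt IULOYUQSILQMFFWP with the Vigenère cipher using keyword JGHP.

Repeat the key across the message: JGHPJGHPJGHPJGHP
I(8)+J(9): 17 → R
U(20)+G(6): 26≡0 → A
L(11)+H(7): 18 → S
O(14)+P(15): 29≡3 → D
Y(24)+J(9): 33≡7 → H
U(20)+G(6): 26≡0 → A
Q(16)+H(7): 23 → X
S(18)+P(15): 33≡7 → H
I(8)+J(9): 17 → R
L(11)+G(6): 17 → R
Q(16)+H(7): 23 → X
M(12)+P(15): 27≡1 → B
F(5)+J(9): 14 → O
F(5)+G(6): 11 → L
W(22)+H(7): 29≡3 → D
P(15)+P(15): 30≡4 → E

RASDHAXHRRXBOLDE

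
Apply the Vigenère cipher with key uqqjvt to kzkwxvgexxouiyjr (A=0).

Repeat the key across the message: uqqjvtuqqjvtuqqj
k(10)+u(20): 30≡4 → e
z(25)+q(16): 41≡15 → p
k(10)+q(16): 26≡0 → a
w(22)+j(9): 31≡5 → f
x(23)+v(21): 44≡18 → s
v(21)+t(19): 40≡14 → o
g(6)+u(20): 26≡0 → a
e(4)+q(16): 20 → u
x(23)+q(16): 39≡13 → n
x(23)+j(9): 32≡6 → g
o(14)+v(21): 35≡9 → j
u(20)+t(19): 39≡13 → n
i(8)+u(20): 28≡2 → c
y(24)+q(16): 40≡14 → o
j(9)+q(16): 25 → z
r(17)+j(9): 26≡0 → a

epafsoaungjncoza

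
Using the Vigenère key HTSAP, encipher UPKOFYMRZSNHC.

BICOUFFJZHUAU

Repeat the key across the message: HTSAPHTSAPHTS
U(20)+H(7): 27≡1 → B
P(15)+T(19): 34≡8 → I
K(10)+S(18): 28≡2 → C
O(14)+A(0): 14 → O
F(5)+P(15): 20 → U
Y(24)+H(7): 31≡5 → F
M(12)+T(19): 31≡5 → F
R(17)+S(18): 35≡9 → J
Z(25)+A(0): 25 → Z
S(18)+P(15): 33≡7 → H
N(13)+H(7): 20 → U
H(7)+T(19): 26≡0 → A
C(2)+S(18): 20 → U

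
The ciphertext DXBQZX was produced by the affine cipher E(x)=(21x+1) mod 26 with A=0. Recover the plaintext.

The inverse of 21 mod 26 is 5, since 21·5=105≡1. Apply D(y)=5·(y−1) mod 26:
D(3): 5·(3−1)=10 → K
X(23): 5·(23−1)=110≡6 → G
B(1): 5·(1−1)=0 → A
Q(16): 5·(16−1)=75≡23 → X
Z(25): 5·(25−1)=120≡16 → Q
X(23): 5·(23−1)=110≡6 → G

KGAXQG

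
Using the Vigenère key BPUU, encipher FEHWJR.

Repeat the key across the message: BPUUBP
F(5)+B(1): 6 → G
E(4)+P(15): 19 → T
H(7)+U(20): 27≡1 → B
W(22)+U(20): 42≡16 → Q
J(9)+B(1): 10 → K
R(17)+P(15): 32≡6 → G

GTBQKG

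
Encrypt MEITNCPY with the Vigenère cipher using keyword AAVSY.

MEDLLCPT

Repeat the key across the message: AAVSYAAV
M(12)+A(0): 12 → M
E(4)+A(0): 4 → E
I(8)+V(21): 29≡3 → D
T(19)+S(18): 37≡11 → L
N(13)+Y(24): 37≡11 → L
C(2)+A(0): 2 → C
P(15)+A(0): 15 → P
Y(24)+V(21): 45≡19 → T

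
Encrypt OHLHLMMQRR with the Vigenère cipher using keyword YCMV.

Repeat the key across the message: YCMVYCMVYC
O(14)+Y(24): 38≡12 → M
H(7)+C(2): 9 → J
L(11)+M(12): 23 → X
H(7)+V(21): 28≡2 → C
L(11)+Y(24): 35≡9 → J
M(12)+C(2): 14 → O
M(12)+M(12): 24 → Y
Q(16)+V(21): 37≡11 → L
R(17)+Y(24): 41≡15 → P
R(17)+C(2): 19 → T

MJXCJOYLPT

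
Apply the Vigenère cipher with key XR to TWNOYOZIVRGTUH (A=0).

QNKFVFWZSIDKRY

Repeat the key across the message: XRXRXRXRXRXRXR
T(19)+X(23): 42≡16 → Q
W(22)+R(17): 39≡13 → N
N(13)+X(23): 36≡10 → K
O(14)+R(17): 31≡5 → F
Y(24)+X(23): 47≡21 → V
O(14)+R(17): 31≡5 → F
Z(25)+X(23): 48≡22 → W
I(8)+R(17): 25 → Z
V(21)+X(23): 44≡18 → S
R(17)+R(17): 34≡8 → I
G(6)+X(23): 29≡3 → D
T(19)+R(17): 36≡10 → K
U(20)+X(23): 43≡17 → R
H(7)+R(17): 24 → Y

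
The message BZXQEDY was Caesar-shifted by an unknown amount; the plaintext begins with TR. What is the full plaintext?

From the crib: B(1)−T(19)=-18≡8, so the shift is 8.
Subtract 8 from each ciphertext letter:
B(1): 1−8=-7≡19 → T
Z(25): 25−8=17 → R
X(23): 23−8=15 → P
Q(16): 16−8=8 → I
E(4): 4−8=-4≡22 → W
D(3): 3−8=-5≡21 → V
Y(24): 24−8=16 → Q

TRPIWVQ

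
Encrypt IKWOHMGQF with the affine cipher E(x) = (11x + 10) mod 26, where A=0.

UQSIJMYEN

I(8): 11·8+10=98≡20 → U
K(10): 11·10+10=120≡16 → Q
W(22): 11·22+10=252≡18 → S
O(14): 11·14+10=164≡8 → I
H(7): 11·7+10=87≡9 → J
M(12): 11·12+10=142≡12 → M
G(6): 11·6+10=76≡24 → Y
Q(16): 11·16+10=186≡4 → E
F(5): 11·5+10=65≡13 → N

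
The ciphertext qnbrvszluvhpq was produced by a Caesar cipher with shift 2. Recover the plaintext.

olzptqxjstfno

q(16): 16−2=14 → o
n(13): 13−2=11 → l
b(1): 1−2=-1≡25 → z
r(17): 17−2=15 → p
v(21): 21−2=19 → t
s(18): 18−2=16 → q
z(25): 25−2=23 → x
l(11): 11−2=9 → j
u(20): 20−2=18 → s
v(21): 21−2=19 → t
h(7): 7−2=5 → f
p(15): 15−2=13 → n
q(16): 16−2=14 → o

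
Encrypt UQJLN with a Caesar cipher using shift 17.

U(20): 20+17=37≡11 → L
Q(16): 16+17=33≡7 → H
J(9): 9+17=26≡0 → A
L(11): 11+17=28≡2 → C
N(13): 13+17=30≡4 → E

LHACE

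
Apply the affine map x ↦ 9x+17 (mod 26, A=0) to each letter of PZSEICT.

P(15): 9·15+17=152≡22 → W
Z(25): 9·25+17=242≡8 → I
S(18): 9·18+17=179≡23 → X
E(4): 9·4+17=53≡1 → B
I(8): 9·8+17=89≡11 → L
C(2): 9·2+17=35≡9 → J
T(19): 9·19+17=188≡6 → G

WIXBLJG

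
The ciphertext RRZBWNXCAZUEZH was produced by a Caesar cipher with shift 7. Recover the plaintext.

KKSUPGQVTSNXSA

R(17): 17−7=10 → K
R(17): 17−7=10 → K
Z(25): 25−7=18 → S
B(1): 1−7=-6≡20 → U
W(22): 22−7=15 → P
N(13): 13−7=6 → G
X(23): 23−7=16 → Q
C(2): 2−7=-5≡21 → V
A(0): 0−7=-7≡19 → T
Z(25): 25−7=18 → S
U(20): 20−7=13 → N
E(4): 4−7=-3≡23 → X
Z(25): 25−7=18 → S
H(7): 7−7=0 → A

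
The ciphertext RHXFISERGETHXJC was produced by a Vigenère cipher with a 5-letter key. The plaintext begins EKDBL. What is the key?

NXUEX

Subtract each crib letter from the matching ciphertext letter (mod 26):
R(17)−E(4)=13 → N
H(7)−K(10)=-3≡23 → X
X(23)−D(3)=20 → U
F(5)−B(1)=4 → E
I(8)−L(11)=-3≡23 → X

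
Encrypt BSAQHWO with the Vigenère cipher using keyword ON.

PFODVJC

Repeat the key across the message: ONONONO
B(1)+O(14): 15 → P
S(18)+N(13): 31≡5 → F
A(0)+O(14): 14 → O
Q(16)+N(13): 29≡3 → D
H(7)+O(14): 21 → V
W(22)+N(13): 35≡9 → J
O(14)+O(14): 28≡2 → C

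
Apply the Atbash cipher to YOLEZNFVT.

Y(24) → B(1)
O(14) → L(11)
L(11) → O(14)
E(4) → V(21)
Z(25) → A(0)
N(13) → M(12)
F(5) → U(20)
V(21) → E(4)
T(19) → G(6)

BLOVAMUEG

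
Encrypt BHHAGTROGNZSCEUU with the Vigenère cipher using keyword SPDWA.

Repeat the key across the message: SPDWASPDWASPDWAS
B(1)+S(18): 19 → T
H(7)+P(15): 22 → W
H(7)+D(3): 10 → K
A(0)+W(22): 22 → W
G(6)+A(0): 6 → G
T(19)+S(18): 37≡11 → L
R(17)+P(15): 32≡6 → G
O(14)+D(3): 17 → R
G(6)+W(22): 28≡2 → C
N(13)+A(0): 13 → N
Z(25)+S(18): 43≡17 → R
S(18)+P(15): 33≡7 → H
C(2)+D(3): 5 → F
E(4)+W(22): 26≡0 → A
U(20)+A(0): 20 → U
U(20)+S(18): 38≡12 → M

TWKWGLGRCNRHFAUM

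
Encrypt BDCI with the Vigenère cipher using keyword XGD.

YJFF

Repeat the key across the message: XGDX
B(1)+X(23): 24 → Y
D(3)+G(6): 9 → J
C(2)+D(3): 5 → F
I(8)+X(23): 31≡5 → F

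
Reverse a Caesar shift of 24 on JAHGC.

LCJIE

J(9): 9−24=-15≡11 → L
A(0): 0−24=-24≡2 → C
H(7): 7−24=-17≡9 → J
G(6): 6−24=-18≡8 → I
C(2): 2−24=-22≡4 → E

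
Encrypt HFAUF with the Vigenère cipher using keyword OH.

Repeat the key across the message: OHOHO
H(7)+O(14): 21 → V
F(5)+H(7): 12 → M
A(0)+O(14): 14 → O
U(20)+H(7): 27≡1 → B
F(5)+O(14): 19 → T

VMOBT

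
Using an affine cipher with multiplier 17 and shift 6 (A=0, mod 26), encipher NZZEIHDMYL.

TPPWMVFCYL

N(13): 17·13+6=227≡19 → T
Z(25): 17·25+6=431≡15 → P
Z(25): 17·25+6=431≡15 → P
E(4): 17·4+6=74≡22 → W
I(8): 17·8+6=142≡12 → M
H(7): 17·7+6=125≡21 → V
D(3): 17·3+6=57≡5 → F
M(12): 17·12+6=210≡2 → C
Y(24): 17·24+6=414≡24 → Y
L(11): 17·11+6=193≡11 → L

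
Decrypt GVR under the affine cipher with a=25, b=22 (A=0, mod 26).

QBF

The inverse of 25 mod 26 is 25, since 25·25=625≡1. Apply D(y)=25·(y−22) mod 26:
G(6): 25·(6−22)=-400≡16 → Q
V(21): 25·(21−22)=-25≡1 → B
R(17): 25·(17−22)=-125≡5 → F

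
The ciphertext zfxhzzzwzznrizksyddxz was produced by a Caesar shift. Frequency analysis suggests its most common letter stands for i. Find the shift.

The most frequent ciphertext letter is z (appears 8 times).
z is position 25; i is position 8.
Shift = 17.

17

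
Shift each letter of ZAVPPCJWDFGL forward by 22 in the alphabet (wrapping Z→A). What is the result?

Z(25): 25+22=47≡21 → V
A(0): 0+22=22 → W
V(21): 21+22=43≡17 → R
P(15): 15+22=37≡11 → L
P(15): 15+22=37≡11 → L
C(2): 2+22=24 → Y
J(9): 9+22=31≡5 → F
W(22): 22+22=44≡18 → S
D(3): 3+22=25 → Z
F(5): 5+22=27≡1 → B
G(6): 6+22=28≡2 → C
L(11): 11+22=33≡7 → H

VWRLLYFSZBCH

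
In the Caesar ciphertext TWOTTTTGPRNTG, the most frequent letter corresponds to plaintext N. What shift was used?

6

The most frequent ciphertext letter is T (appears 6 times).
T is position 19; N is position 13.
Shift = 6.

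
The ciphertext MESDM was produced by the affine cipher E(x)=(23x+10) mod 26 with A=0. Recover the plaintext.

ICGLI

The inverse of 23 mod 26 is 17, since 23·17=391≡1. Apply D(y)=17·(y−10) mod 26:
M(12): 17·(12−10)=34≡8 → I
E(4): 17·(4−10)=-102≡2 → C
S(18): 17·(18−10)=136≡6 → G
D(3): 17·(3−10)=-119≡11 → L
M(12): 17·(12−10)=34≡8 → I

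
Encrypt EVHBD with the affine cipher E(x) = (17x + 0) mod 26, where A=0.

E(4): 17·4+0=68≡16 → Q
V(21): 17·21+0=357≡19 → T
H(7): 17·7+0=119≡15 → P
B(1): 17·1+0=17 → R
D(3): 17·3+0=51≡25 → Z

QTPRZ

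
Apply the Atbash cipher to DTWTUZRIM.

WGDGFAIRN

D(3) → W(22)
T(19) → G(6)
W(22) → D(3)
T(19) → G(6)
U(20) → F(5)
Z(25) → A(0)
R(17) → I(8)
I(8) → R(17)
M(12) → N(13)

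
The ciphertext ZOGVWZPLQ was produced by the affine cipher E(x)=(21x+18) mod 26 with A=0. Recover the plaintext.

The inverse of 21 mod 26 is 5, since 21·5=105≡1. Apply D(y)=5·(y−18) mod 26:
Z(25): 5·(25−18)=35≡9 → J
O(14): 5·(14−18)=-20≡6 → G
G(6): 5·(6−18)=-60≡18 → S
V(21): 5·(21−18)=15 → P
W(22): 5·(22−18)=20 → U
Z(25): 5·(25−18)=35≡9 → J
P(15): 5·(15−18)=-15≡11 → L
L(11): 5·(11−18)=-35≡17 → R
Q(16): 5·(16−18)=-10≡16 → Q

JGSPUJLRQ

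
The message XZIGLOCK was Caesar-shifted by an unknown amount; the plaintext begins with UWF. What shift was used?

3

From the crib: X(23)−U(20)=3, so the shift is 3.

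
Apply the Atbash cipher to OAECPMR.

O(14) → L(11)
A(0) → Z(25)
E(4) → V(21)
C(2) → X(23)
P(15) → K(10)
M(12) → N(13)
R(17) → I(8)

LZVXKNI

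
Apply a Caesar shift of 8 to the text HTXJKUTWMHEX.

H(7): 7+8=15 → P
T(19): 19+8=27≡1 → B
X(23): 23+8=31≡5 → F
J(9): 9+8=17 → R
K(10): 10+8=18 → S
U(20): 20+8=28≡2 → C
T(19): 19+8=27≡1 → B
W(22): 22+8=30≡4 → E
M(12): 12+8=20 → U
H(7): 7+8=15 → P
E(4): 4+8=12 → M
X(23): 23+8=31≡5 → F

PBFRSCBEUPMF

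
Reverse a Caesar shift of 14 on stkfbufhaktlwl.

s(18): 18−14=4 → e
t(19): 19−14=5 → f
k(10): 10−14=-4≡22 → w
f(5): 5−14=-9≡17 → r
b(1): 1−14=-13≡13 → n
u(20): 20−14=6 → g
f(5): 5−14=-9≡17 → r
h(7): 7−14=-7≡19 → t
a(0): 0−14=-14≡12 → m
k(10): 10−14=-4≡22 → w
t(19): 19−14=5 → f
l(11): 11−14=-3≡23 → x
w(22): 22−14=8 → i
l(11): 11−14=-3≡23 → x

efwrngrtmwfxix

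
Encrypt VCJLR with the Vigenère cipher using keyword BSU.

WUDMJ

Repeat the key across the message: BSUBS
V(21)+B(1): 22 → W
C(2)+S(18): 20 → U
J(9)+U(20): 29≡3 → D
L(11)+B(1): 12 → M
R(17)+S(18): 35≡9 → J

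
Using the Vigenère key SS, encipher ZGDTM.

RYVLE

Repeat the key across the message: SSSSS
Z(25)+S(18): 43≡17 → R
G(6)+S(18): 24 → Y
D(3)+S(18): 21 → V
T(19)+S(18): 37≡11 → L
M(12)+S(18): 30≡4 → E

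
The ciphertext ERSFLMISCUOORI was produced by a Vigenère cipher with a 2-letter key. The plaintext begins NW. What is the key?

Subtract each crib letter from the matching ciphertext letter (mod 26):
E(4)−N(13)=-9≡17 → R
R(17)−W(22)=-5≡21 → V

RV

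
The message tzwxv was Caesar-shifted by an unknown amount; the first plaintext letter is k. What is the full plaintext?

From the crib: t(19)−k(10)=9, so the shift is 9.
Subtract 9 from each ciphertext letter:
t(19): 19−9=10 → k
z(25): 25−9=16 → q
w(22): 22−9=13 → n
x(23): 23−9=14 → o
v(21): 21−9=12 → m

kqnom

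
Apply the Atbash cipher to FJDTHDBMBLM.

F(5) → U(20)
J(9) → Q(16)
D(3) → W(22)
T(19) → G(6)
H(7) → S(18)
D(3) → W(22)
B(1) → Y(24)
M(12) → N(13)
B(1) → Y(24)
L(11) → O(14)
M(12) → N(13)

UQWGSWYNYON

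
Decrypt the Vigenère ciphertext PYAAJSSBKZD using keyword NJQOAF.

Repeat the key across the ciphertext: NJQOAFNJQOA
P(15)−N(13): 2 → C
Y(24)−J(9): 15 → P
A(0)−Q(16): -16≡10 → K
A(0)−O(14): -14≡12 → M
J(9)−A(0): 9 → J
S(18)−F(5): 13 → N
S(18)−N(13): 5 → F
B(1)−J(9): -8≡18 → S
K(10)−Q(16): -6≡20 → U
Z(25)−O(14): 11 → L
D(3)−A(0): 3 → D

CPKMJNFSULD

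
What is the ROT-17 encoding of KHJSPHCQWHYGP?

K(10): 10+17=27≡1 → B
H(7): 7+17=24 → Y
J(9): 9+17=26≡0 → A
S(18): 18+17=35≡9 → J
P(15): 15+17=32≡6 → G
H(7): 7+17=24 → Y
C(2): 2+17=19 → T
Q(16): 16+17=33≡7 → H
W(22): 22+17=39≡13 → N
H(7): 7+17=24 → Y
Y(24): 24+17=41≡15 → P
G(6): 6+17=23 → X
P(15): 15+17=32≡6 → G

BYAJGYTHNYPXG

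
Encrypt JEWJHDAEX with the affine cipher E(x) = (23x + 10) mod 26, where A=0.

JYWJPBKYT

J(9): 23·9+10=217≡9 → J
E(4): 23·4+10=102≡24 → Y
W(22): 23·22+10=516≡22 → W
J(9): 23·9+10=217≡9 → J
H(7): 23·7+10=171≡15 → P
D(3): 23·3+10=79≡1 → B
A(0): 23·0+10=10 → K
E(4): 23·4+10=102≡24 → Y
X(23): 23·23+10=539≡19 → T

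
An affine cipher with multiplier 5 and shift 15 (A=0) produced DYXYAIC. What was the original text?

The inverse of 5 mod 26 is 21, since 5·21=105≡1. Apply D(y)=21·(y−15) mod 26:
D(3): 21·(3−15)=-252≡8 → I
Y(24): 21·(24−15)=189≡7 → H
X(23): 21·(23−15)=168≡12 → M
Y(24): 21·(24−15)=189≡7 → H
A(0): 21·(0−15)=-315≡23 → X
I(8): 21·(8−15)=-147≡9 → J
C(2): 21·(2−15)=-273≡13 → N

IHMHXJN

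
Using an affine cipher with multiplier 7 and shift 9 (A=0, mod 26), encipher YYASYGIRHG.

VVJFVZNYGZ

Y(24): 7·24+9=177≡21 → V
Y(24): 7·24+9=177≡21 → V
A(0): 7·0+9=9 → J
S(18): 7·18+9=135≡5 → F
Y(24): 7·24+9=177≡21 → V
G(6): 7·6+9=51≡25 → Z
I(8): 7·8+9=65≡13 → N
R(17): 7·17+9=128≡24 → Y
H(7): 7·7+9=58≡6 → G
G(6): 7·6+9=51≡25 → Z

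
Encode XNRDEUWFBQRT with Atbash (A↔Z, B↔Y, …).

X(23) → C(2)
N(13) → M(12)
R(17) → I(8)
D(3) → W(22)
E(4) → V(21)
U(20) → F(5)
W(22) → D(3)
F(5) → U(20)
B(1) → Y(24)
Q(16) → J(9)
R(17) → I(8)
T(19) → G(6)

CMIWVFDUYJIG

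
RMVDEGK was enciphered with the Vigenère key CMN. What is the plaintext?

PAIBSTI

Repeat the key across the ciphertext: CMNCMNC
R(17)−C(2): 15 → P
M(12)−M(12): 0 → A
V(21)−N(13): 8 → I
D(3)−C(2): 1 → B
E(4)−M(12): -8≡18 → S
G(6)−N(13): -7≡19 → T
K(10)−C(2): 8 → I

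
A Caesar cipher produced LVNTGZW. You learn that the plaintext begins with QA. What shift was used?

21

From the crib: L(11)−Q(16)=-5≡21, so the shift is 21.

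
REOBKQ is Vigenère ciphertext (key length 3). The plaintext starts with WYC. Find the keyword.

Subtract each crib letter from the matching ciphertext letter (mod 26):
R(17)−W(22)=-5≡21 → V
E(4)−Y(24)=-20≡6 → G
O(14)−C(2)=12 → M

VGM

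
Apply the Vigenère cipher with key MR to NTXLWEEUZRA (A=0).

ZKJCIVQLLIM

Repeat the key across the message: MRMRMRMRMRM
N(13)+M(12): 25 → Z
T(19)+R(17): 36≡10 → K
X(23)+M(12): 35≡9 → J
L(11)+R(17): 28≡2 → C
W(22)+M(12): 34≡8 → I
E(4)+R(17): 21 → V
E(4)+M(12): 16 → Q
U(20)+R(17): 37≡11 → L
Z(25)+M(12): 37≡11 → L
R(17)+R(17): 34≡8 → I
A(0)+M(12): 12 → M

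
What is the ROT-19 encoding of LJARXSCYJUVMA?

ECTKQLVRCNOFT

L(11): 11+19=30≡4 → E
J(9): 9+19=28≡2 → C
A(0): 0+19=19 → T
R(17): 17+19=36≡10 → K
X(23): 23+19=42≡16 → Q
S(18): 18+19=37≡11 → L
C(2): 2+19=21 → V
Y(24): 24+19=43≡17 → R
J(9): 9+19=28≡2 → C
U(20): 20+19=39≡13 → N
V(21): 21+19=40≡14 → O
M(12): 12+19=31≡5 → F
A(0): 0+19=19 → T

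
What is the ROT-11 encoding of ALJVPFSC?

LWUGAQDN

A(0): 0+11=11 → L
L(11): 11+11=22 → W
J(9): 9+11=20 → U
V(21): 21+11=32≡6 → G
P(15): 15+11=26≡0 → A
F(5): 5+11=16 → Q
S(18): 18+11=29≡3 → D
C(2): 2+11=13 → N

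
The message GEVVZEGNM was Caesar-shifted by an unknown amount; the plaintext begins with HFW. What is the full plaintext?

From the crib: G(6)−H(7)=-1≡25, so the shift is 25.
Subtract 25 from each ciphertext letter:
G(6): 6−25=-19≡7 → H
E(4): 4−25=-21≡5 → F
V(21): 21−25=-4≡22 → W
V(21): 21−25=-4≡22 → W
Z(25): 25−25=0 → A
E(4): 4−25=-21≡5 → F
G(6): 6−25=-19≡7 → H
N(13): 13−25=-12≡14 → O
M(12): 12−25=-13≡13 → N

HFWWAFHON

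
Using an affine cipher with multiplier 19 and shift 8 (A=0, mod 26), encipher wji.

w(22): 19·22+8=426≡10 → k
j(9): 19·9+8=179≡23 → x
i(8): 19·8+8=160≡4 → e

kxe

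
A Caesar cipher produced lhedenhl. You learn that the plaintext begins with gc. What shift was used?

From the crib: l(11)−g(6)=5, so the shift is 5.

5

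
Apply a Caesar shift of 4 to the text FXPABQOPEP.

JBTEFUSTIT

F(5): 5+4=9 → J
X(23): 23+4=27≡1 → B
P(15): 15+4=19 → T
A(0): 0+4=4 → E
B(1): 1+4=5 → F
Q(16): 16+4=20 → U
O(14): 14+4=18 → S
P(15): 15+4=19 → T
E(4): 4+4=8 → I
P(15): 15+4=19 → T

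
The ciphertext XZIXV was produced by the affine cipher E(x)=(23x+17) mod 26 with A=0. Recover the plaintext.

YGDYQ

The inverse of 23 mod 26 is 17, since 23·17=391≡1. Apply D(y)=17·(y−17) mod 26:
X(23): 17·(23−17)=102≡24 → Y
Z(25): 17·(25−17)=136≡6 → G
I(8): 17·(8−17)=-153≡3 → D
X(23): 17·(23−17)=102≡24 → Y
V(21): 17·(21−17)=68≡16 → Q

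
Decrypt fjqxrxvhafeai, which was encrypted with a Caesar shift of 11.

f(5): 5−11=-6≡20 → u
j(9): 9−11=-2≡24 → y
q(16): 16−11=5 → f
x(23): 23−11=12 → m
r(17): 17−11=6 → g
x(23): 23−11=12 → m
v(21): 21−11=10 → k
h(7): 7−11=-4≡22 → w
a(0): 0−11=-11≡15 → p
f(5): 5−11=-6≡20 → u
e(4): 4−11=-7≡19 → t
a(0): 0−11=-11≡15 → p
i(8): 8−11=-3≡23 → x

uyfmgmkwputpx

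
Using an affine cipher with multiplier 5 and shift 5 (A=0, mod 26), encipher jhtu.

yowb

j(9): 5·9+5=50≡24 → y
h(7): 5·7+5=40≡14 → o
t(19): 5·19+5=100≡22 → w
u(20): 5·20+5=105≡1 → b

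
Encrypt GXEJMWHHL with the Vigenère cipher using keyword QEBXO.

Repeat the key across the message: QEBXOQEBX
G(6)+Q(16): 22 → W
X(23)+E(4): 27≡1 → B
E(4)+B(1): 5 → F
J(9)+X(23): 32≡6 → G
M(12)+O(14): 26≡0 → A
W(22)+Q(16): 38≡12 → M
H(7)+E(4): 11 → L
H(7)+B(1): 8 → I
L(11)+X(23): 34≡8 → I

WBFGAMLII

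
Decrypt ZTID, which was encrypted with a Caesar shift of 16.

JDSN

Z(25): 25−16=9 → J
T(19): 19−16=3 → D
I(8): 8−16=-8≡18 → S
D(3): 3−16=-13≡13 → N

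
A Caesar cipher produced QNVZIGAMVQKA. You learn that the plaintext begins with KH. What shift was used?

6

From the crib: Q(16)−K(10)=6, so the shift is 6.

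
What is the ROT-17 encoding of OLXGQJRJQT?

O(14): 14+17=31≡5 → F
L(11): 11+17=28≡2 → C
X(23): 23+17=40≡14 → O
G(6): 6+17=23 → X
Q(16): 16+17=33≡7 → H
J(9): 9+17=26≡0 → A
R(17): 17+17=34≡8 → I
J(9): 9+17=26≡0 → A
Q(16): 16+17=33≡7 → H
T(19): 19+17=36≡10 → K

FCOXHAIAHK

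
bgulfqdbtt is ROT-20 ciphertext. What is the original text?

hmarlwjhzz

b(1): 1−20=-19≡7 → h
g(6): 6−20=-14≡12 → m
u(20): 20−20=0 → a
l(11): 11−20=-9≡17 → r
f(5): 5−20=-15≡11 → l
q(16): 16−20=-4≡22 → w
d(3): 3−20=-17≡9 → j
b(1): 1−20=-19≡7 → h
t(19): 19−20=-1≡25 → z
t(19): 19−20=-1≡25 → z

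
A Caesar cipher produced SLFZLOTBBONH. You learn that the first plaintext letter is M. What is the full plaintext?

From the crib: S(18)−M(12)=6, so the shift is 6.
Subtract 6 from each ciphertext letter:
S(18): 18−6=12 → M
L(11): 11−6=5 → F
F(5): 5−6=-1≡25 → Z
Z(25): 25−6=19 → T
L(11): 11−6=5 → F
O(14): 14−6=8 → I
T(19): 19−6=13 → N
B(1): 1−6=-5≡21 → V
B(1): 1−6=-5≡21 → V
O(14): 14−6=8 → I
N(13): 13−6=7 → H
H(7): 7−6=1 → B

MFZTFINVVIHB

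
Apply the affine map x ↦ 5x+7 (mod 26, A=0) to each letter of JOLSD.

AZKTW

J(9): 5·9+7=52≡0 → A
O(14): 5·14+7=77≡25 → Z
L(11): 5·11+7=62≡10 → K
S(18): 5·18+7=97≡19 → T
D(3): 5·3+7=22 → W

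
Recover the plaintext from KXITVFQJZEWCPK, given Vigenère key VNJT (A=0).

PKZAASHQERNJUX

Repeat the key across the ciphertext: VNJTVNJTVNJTVN
K(10)−V(21): -11≡15 → P
X(23)−N(13): 10 → K
I(8)−J(9): -1≡25 → Z
T(19)−T(19): 0 → A
V(21)−V(21): 0 → A
F(5)−N(13): -8≡18 → S
Q(16)−J(9): 7 → H
J(9)−T(19): -10≡16 → Q
Z(25)−V(21): 4 → E
E(4)−N(13): -9≡17 → R
W(22)−J(9): 13 → N
C(2)−T(19): -17≡9 → J
P(15)−V(21): -6≡20 → U
K(10)−N(13): -3≡23 → X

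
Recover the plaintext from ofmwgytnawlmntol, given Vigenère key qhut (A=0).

Repeat the key across the ciphertext: qhutqhutqhutqhut
o(14)−q(16): -2≡24 → y
f(5)−h(7): -2≡24 → y
m(12)−u(20): -8≡18 → s
w(22)−t(19): 3 → d
g(6)−q(16): -10≡16 → q
y(24)−h(7): 17 → r
t(19)−u(20): -1≡25 → z
n(13)−t(19): -6≡20 → u
a(0)−q(16): -16≡10 → k
w(22)−h(7): 15 → p
l(11)−u(20): -9≡17 → r
m(12)−t(19): -7≡19 → t
n(13)−q(16): -3≡23 → x
t(19)−h(7): 12 → m
o(14)−u(20): -6≡20 → u
l(11)−t(19): -8≡18 → s

yysdqrzukprtxmus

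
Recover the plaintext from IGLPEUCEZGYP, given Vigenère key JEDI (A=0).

Repeat the key across the ciphertext: JEDIJEDIJEDI
I(8)−J(9): -1≡25 → Z
G(6)−E(4): 2 → C
L(11)−D(3): 8 → I
P(15)−I(8): 7 → H
E(4)−J(9): -5≡21 → V
U(20)−E(4): 16 → Q
C(2)−D(3): -1≡25 → Z
E(4)−I(8): -4≡22 → W
Z(25)−J(9): 16 → Q
G(6)−E(4): 2 → C
Y(24)−D(3): 21 → V
P(15)−I(8): 7 → H

ZCIHVQZWQCVH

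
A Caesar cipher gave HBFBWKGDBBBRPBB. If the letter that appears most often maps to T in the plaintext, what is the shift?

The most frequent ciphertext letter is B (appears 7 times).
B is position 1; T is position 19.
Shift = -18≡8.

8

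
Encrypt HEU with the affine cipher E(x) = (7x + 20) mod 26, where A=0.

H(7): 7·7+20=69≡17 → R
E(4): 7·4+20=48≡22 → W
U(20): 7·20+20=160≡4 → E

RWE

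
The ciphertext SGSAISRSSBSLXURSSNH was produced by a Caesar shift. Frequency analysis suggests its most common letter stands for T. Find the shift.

The most frequent ciphertext letter is S (appears 8 times).
S is position 18; T is position 19.
Shift = -1≡25.

25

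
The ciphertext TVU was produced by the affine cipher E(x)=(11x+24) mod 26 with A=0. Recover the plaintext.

JVC

The inverse of 11 mod 26 is 19, since 11·19=209≡1. Apply D(y)=19·(y−24) mod 26:
T(19): 19·(19−24)=-95≡9 → J
V(21): 19·(21−24)=-57≡21 → V
U(20): 19·(20−24)=-76≡2 → C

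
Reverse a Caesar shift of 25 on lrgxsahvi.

mshytbiwj

l(11): 11−25=-14≡12 → m
r(17): 17−25=-8≡18 → s
g(6): 6−25=-19≡7 → h
x(23): 23−25=-2≡24 → y
s(18): 18−25=-7≡19 → t
a(0): 0−25=-25≡1 → b
h(7): 7−25=-18≡8 → i
v(21): 21−25=-4≡22 → w
i(8): 8−25=-17≡9 → j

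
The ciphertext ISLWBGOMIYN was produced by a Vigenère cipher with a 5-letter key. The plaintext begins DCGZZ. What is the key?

Subtract each crib letter from the matching ciphertext letter (mod 26):
I(8)−D(3)=5 → F
S(18)−C(2)=16 → Q
L(11)−G(6)=5 → F
W(22)−Z(25)=-3≡23 → X
B(1)−Z(25)=-24≡2 → C

FQFXC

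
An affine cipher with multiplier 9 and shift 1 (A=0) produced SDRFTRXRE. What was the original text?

The inverse of 9 mod 26 is 3, since 9·3=27≡1. Apply D(y)=3·(y−1) mod 26:
S(18): 3·(18−1)=51≡25 → Z
D(3): 3·(3−1)=6 → G
R(17): 3·(17−1)=48≡22 → W
F(5): 3·(5−1)=12 → M
T(19): 3·(19−1)=54≡2 → C
R(17): 3·(17−1)=48≡22 → W
X(23): 3·(23−1)=66≡14 → O
R(17): 3·(17−1)=48≡22 → W
E(4): 3·(4−1)=9 → J

ZGWMCWOWJ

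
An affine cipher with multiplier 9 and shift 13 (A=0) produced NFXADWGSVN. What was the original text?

The inverse of 9 mod 26 is 3, since 9·3=27≡1. Apply D(y)=3·(y−13) mod 26:
N(13): 3·(13−13)=0 → A
F(5): 3·(5−13)=-24≡2 → C
X(23): 3·(23−13)=30≡4 → E
A(0): 3·(0−13)=-39≡13 → N
D(3): 3·(3−13)=-30≡22 → W
W(22): 3·(22−13)=27≡1 → B
G(6): 3·(6−13)=-21≡5 → F
S(18): 3·(18−13)=15 → P
V(21): 3·(21−13)=24 → Y
N(13): 3·(13−13)=0 → A

ACENWBFPYA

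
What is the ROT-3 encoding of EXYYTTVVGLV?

HABBWWYYJOY

E(4): 4+3=7 → H
X(23): 23+3=26≡0 → A
Y(24): 24+3=27≡1 → B
Y(24): 24+3=27≡1 → B
T(19): 19+3=22 → W
T(19): 19+3=22 → W
V(21): 21+3=24 → Y
V(21): 21+3=24 → Y
G(6): 6+3=9 → J
L(11): 11+3=14 → O
V(21): 21+3=24 → Y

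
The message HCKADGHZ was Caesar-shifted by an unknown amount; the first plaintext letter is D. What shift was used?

From the crib: H(7)−D(3)=4, so the shift is 4.

4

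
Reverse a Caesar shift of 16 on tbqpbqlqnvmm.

dlazlavaxfww

t(19): 19−16=3 → d
b(1): 1−16=-15≡11 → l
q(16): 16−16=0 → a
p(15): 15−16=-1≡25 → z
b(1): 1−16=-15≡11 → l
q(16): 16−16=0 → a
l(11): 11−16=-5≡21 → v
q(16): 16−16=0 → a
n(13): 13−16=-3≡23 → x
v(21): 21−16=5 → f
m(12): 12−16=-4≡22 → w
m(12): 12−16=-4≡22 → w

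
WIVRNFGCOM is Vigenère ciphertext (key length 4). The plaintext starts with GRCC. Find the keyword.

QRTP

Subtract each crib letter from the matching ciphertext letter (mod 26):
W(22)−G(6)=16 → Q
I(8)−R(17)=-9≡17 → R
V(21)−C(2)=19 → T
R(17)−C(2)=15 → P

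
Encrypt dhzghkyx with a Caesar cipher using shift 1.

eiahilzy

d(3): 3+1=4 → e
h(7): 7+1=8 → i
z(25): 25+1=26≡0 → a
g(6): 6+1=7 → h
h(7): 7+1=8 → i
k(10): 10+1=11 → l
y(24): 24+1=25 → z
x(23): 23+1=24 → y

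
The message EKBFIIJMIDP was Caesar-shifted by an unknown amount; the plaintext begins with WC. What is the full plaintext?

From the crib: E(4)−W(22)=-18≡8, so the shift is 8.
Subtract 8 from each ciphertext letter:
E(4): 4−8=-4≡22 → W
K(10): 10−8=2 → C
B(1): 1−8=-7≡19 → T
F(5): 5−8=-3≡23 → X
I(8): 8−8=0 → A
I(8): 8−8=0 → A
J(9): 9−8=1 → B
M(12): 12−8=4 → E
I(8): 8−8=0 → A
D(3): 3−8=-5≡21 → V
P(15): 15−8=7 → H

WCTXAABEAVH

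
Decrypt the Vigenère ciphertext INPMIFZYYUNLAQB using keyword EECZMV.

EJNNWKVUWVBQWMZ

Repeat the key across the ciphertext: EECZMVEECZMVEEC
I(8)−E(4): 4 → E
N(13)−E(4): 9 → J
P(15)−C(2): 13 → N
M(12)−Z(25): -13≡13 → N
I(8)−M(12): -4≡22 → W
F(5)−V(21): -16≡10 → K
Z(25)−E(4): 21 → V
Y(24)−E(4): 20 → U
Y(24)−C(2): 22 → W
U(20)−Z(25): -5≡21 → V
N(13)−M(12): 1 → B
L(11)−V(21): -10≡16 → Q
A(0)−E(4): -4≡22 → W
Q(16)−E(4): 12 → M
B(1)−C(2): -1≡25 → Z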